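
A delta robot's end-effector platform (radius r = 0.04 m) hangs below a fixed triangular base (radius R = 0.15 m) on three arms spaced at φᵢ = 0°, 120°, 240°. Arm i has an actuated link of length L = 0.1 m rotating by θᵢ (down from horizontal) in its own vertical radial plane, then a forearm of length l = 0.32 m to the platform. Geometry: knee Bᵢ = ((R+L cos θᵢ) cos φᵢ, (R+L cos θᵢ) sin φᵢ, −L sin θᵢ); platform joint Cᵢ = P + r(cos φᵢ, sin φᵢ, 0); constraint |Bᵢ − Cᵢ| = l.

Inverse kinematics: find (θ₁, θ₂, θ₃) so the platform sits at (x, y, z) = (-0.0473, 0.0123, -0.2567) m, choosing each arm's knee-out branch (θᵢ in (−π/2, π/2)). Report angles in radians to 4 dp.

θ₁ = 0.5230, θ₂ = -0.0874, θ₃ = 0.0868

rotate P by −φ1: (-0.0473, 0.0123, -0.2567)
  A cos θ + B sin θ = C:  0.1573·cos θ + -0.2567·sin θ = 0.0081
  θ1 = atan2(B,A) + arccos(C/0.3011) = 0.5230
φ2=120.0° → target in arm frame (0.0343, 0.0348)
  e−x'=0.0757;  (l²−L²−(e−x')²−y'²−z²)/2L = 0.0978
  θ2 = atan2(B,A) + arccos(C/0.2676) = -0.0874
arm 3 (φ=240.0°): x'=0.0130, y'=-0.0471
  A cos θ + B sin θ = C:  0.0970·cos θ + -0.2567·sin θ = 0.0744
  √(A²+B²)=0.2744;  θ3 = -1.2095+1.2963 ≈ 0.0868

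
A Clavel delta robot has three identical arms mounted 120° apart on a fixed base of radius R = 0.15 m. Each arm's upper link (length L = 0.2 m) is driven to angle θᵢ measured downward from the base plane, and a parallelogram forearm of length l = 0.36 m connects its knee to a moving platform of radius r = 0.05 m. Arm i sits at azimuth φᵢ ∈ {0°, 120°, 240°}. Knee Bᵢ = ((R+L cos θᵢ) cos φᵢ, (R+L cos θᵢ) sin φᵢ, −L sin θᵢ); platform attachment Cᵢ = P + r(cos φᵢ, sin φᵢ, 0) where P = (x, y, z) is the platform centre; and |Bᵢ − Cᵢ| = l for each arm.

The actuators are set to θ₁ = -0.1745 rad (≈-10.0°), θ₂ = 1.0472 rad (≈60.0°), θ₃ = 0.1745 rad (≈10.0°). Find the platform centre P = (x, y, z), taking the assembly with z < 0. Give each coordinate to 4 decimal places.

φ1=0.0°: virtual centre (0.2970, 0.0000, 0.0347), radius l
φ2=120.0°: virtual centre (-0.1000, 0.1732, -0.1732), radius l
φ3=240.0°: virtual centre (-0.1485, -0.2572, -0.0347), radius l
subtract pairs → two planes through P
[-0.7939 0.3464 -0.4159]·P = -0.0194;  [-0.8909 -0.5144 -0.1389]·P = 0.0000
Cramer: x(z) = 0.0139-0.3654z;  y(z) = -0.0241+0.3629z
into |P−O₁|² = l²: 1.2653z² + 0.1199z + -0.0477 = 0;  Δ = 0.2558;  z = -0.2473 or 0.1525 → z<0 root = -0.2473
x = 0.1043, y = -0.1138

(0.1043, -0.1138, -0.2473)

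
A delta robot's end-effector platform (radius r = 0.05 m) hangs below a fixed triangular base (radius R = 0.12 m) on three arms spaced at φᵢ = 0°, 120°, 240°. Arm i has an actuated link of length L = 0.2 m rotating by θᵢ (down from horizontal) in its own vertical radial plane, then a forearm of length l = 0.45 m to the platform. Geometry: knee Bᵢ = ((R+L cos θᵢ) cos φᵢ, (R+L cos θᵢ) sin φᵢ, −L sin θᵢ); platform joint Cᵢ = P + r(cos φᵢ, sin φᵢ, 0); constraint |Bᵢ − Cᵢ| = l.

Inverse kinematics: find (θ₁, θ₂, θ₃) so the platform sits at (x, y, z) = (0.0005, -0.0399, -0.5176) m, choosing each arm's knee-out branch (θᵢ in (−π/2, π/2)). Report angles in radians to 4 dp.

φ1=0.0° → target in arm frame (0.0005, -0.0399)
  A=0.0695, B=-0.5176, C=(l²−L²−A²−y'²−z²)/(2L)=-0.2796
  √(A²+B²)=0.5222;  θ1 = -1.4373+2.1357 ≈ 0.6984
φ2=120.0° → target in arm frame (-0.0348, 0.0195)
  A=0.1048, B=-0.5176, C=(l²−L²−A²−y'²−z²)/(2L)=-0.2919
  θ2 = atan2(B,A) + arccos(C/0.5281) = 0.7855
rotate P by −φ3: (0.0343, 0.0204, -0.5176)
  e−x'=0.0357;  (l²−L²−(e−x')²−y'²−z²)/2L = -0.2677
  γ=atan2(-0.5176,0.0357)=-1.5019;  ψ=arccos(-0.5161)=2.1130;  θ3=γ+ψ≈0.6111

θ₁ = 0.6984, θ₂ = 0.7855, θ₃ = 0.6111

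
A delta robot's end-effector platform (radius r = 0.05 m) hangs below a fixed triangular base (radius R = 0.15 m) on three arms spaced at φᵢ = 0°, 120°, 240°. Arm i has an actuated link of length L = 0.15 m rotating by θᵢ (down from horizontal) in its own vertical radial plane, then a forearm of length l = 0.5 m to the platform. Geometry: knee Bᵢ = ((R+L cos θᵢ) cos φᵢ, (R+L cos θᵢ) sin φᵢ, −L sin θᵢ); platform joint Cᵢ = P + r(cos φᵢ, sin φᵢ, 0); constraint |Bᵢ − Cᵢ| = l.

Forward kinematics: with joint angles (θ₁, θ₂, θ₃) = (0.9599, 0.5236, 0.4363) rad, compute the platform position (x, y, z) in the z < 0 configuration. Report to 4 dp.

(-0.1088, -0.0158, -0.5264)

φ1=0.0°: virtual centre (0.1860, 0.0000, -0.1229), radius l
arm 2 at φ=120.0°: e+L cos θ2 = 0.2299;  centre 2 = (-0.1150, 0.1991, -0.0750)
arm 3 at φ=240.0°: e+L cos θ3 = 0.2359;  centre 3 = (-0.1180, -0.2043, -0.0634)
|centre ₂|²−|centre ₁|² = 0.0088;  |centre ₃|²−|centre ₁|² = 0.0100
linear system: -0.6020x+0.3982y = 0.0088−0.0957z; -0.6080x+-0.4087y = 0.0100−0.1190z
det = 0.4881;  x = -0.0155+0.1772z,  y = -0.0014+0.0275z
quadratic in z: (1.0322)z²+(0.1742)z+(-0.1943)=0, √Δ=0.9124 → z ∈ {-0.5264, 0.3576}; z = -0.5264 (taking z<0)
x = -0.1088, y = -0.0158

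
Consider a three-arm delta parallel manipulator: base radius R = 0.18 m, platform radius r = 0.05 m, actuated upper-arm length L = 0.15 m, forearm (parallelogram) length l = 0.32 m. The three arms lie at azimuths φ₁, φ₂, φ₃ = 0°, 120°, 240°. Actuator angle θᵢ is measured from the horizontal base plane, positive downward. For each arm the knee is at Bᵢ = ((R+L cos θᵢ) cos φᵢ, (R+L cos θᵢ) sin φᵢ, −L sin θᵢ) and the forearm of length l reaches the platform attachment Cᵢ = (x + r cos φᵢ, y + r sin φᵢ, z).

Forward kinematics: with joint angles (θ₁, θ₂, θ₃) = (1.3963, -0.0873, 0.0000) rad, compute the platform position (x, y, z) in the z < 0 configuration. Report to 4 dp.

(-0.1594, 0.0054, -0.2015)

O1 = (0.1560·cos0.0°, 0.1560·sin0.0°, -0.1477) = (0.1560, 0.0000, -0.1477)
arm 2 at φ=120.0°: e+L cos θ2 = 0.2794;  O2 = (-0.1397, 0.2420, 0.0131)
φ3=240.0°: virtual centre (-0.1400, -0.2425, 0.0000), radius l
eliminate P² terms by subtracting sphere 1 from 2 and 3
[-0.5915 0.4840 0.3216]·P = 0.0321;  [-0.5921 -0.4850 0.2954]·P = 0.0322
Cramer: x(z) = -0.0543+0.5214z;  y(z) = -0.0001-0.0273z
quadratic in z: (1.2726)z²+(0.0761)z+(-0.0363)=0, √Δ=0.4367 → z ∈ {-0.2015, 0.1417}; z = -0.2015 (taking z<0)
x = -0.1594, y = 0.0054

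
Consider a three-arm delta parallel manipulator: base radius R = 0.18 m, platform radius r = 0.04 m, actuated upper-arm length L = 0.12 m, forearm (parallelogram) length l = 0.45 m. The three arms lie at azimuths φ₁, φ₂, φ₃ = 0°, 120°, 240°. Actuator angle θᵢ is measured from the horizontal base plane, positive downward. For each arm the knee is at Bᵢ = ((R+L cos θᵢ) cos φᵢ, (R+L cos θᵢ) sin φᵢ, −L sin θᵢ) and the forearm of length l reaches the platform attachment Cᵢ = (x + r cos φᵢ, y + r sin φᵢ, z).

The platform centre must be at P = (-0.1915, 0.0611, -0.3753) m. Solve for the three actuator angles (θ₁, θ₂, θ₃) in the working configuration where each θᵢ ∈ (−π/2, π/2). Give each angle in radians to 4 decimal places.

φ1=0.0° → target in arm frame (-0.1915, 0.0611)
  e−x'=0.3315;  (l²−L²−(e−x')²−y'²−z²)/2L = -0.2766
  γ=atan2(-0.3753,0.3315)=-0.8473;  ψ=arccos(-0.5523)=2.1559;  θ1=γ+ψ≈1.3086
φ2=120.0° → target in arm frame (0.1487, 0.1353)
  A=-0.0087, B=-0.3753, C=(l²−L²−A²−y'²−z²)/(2L)=0.1203
  θ2 = atan2(B,A) + arccos(C/0.3754) = -0.3493
arm 3 (φ=240.0°): x'=0.0428, y'=-0.1964
  e−x'=0.0972;  (l²−L²−(e−x')²−y'²−z²)/2L = -0.0032
  γ=atan2(-0.3753,0.0972)=-1.3175;  ψ=arccos(-0.0082)=1.5790;  θ3=γ+ψ≈0.2615

θ₁ = 1.3086, θ₂ = -0.3493, θ₃ = 0.2615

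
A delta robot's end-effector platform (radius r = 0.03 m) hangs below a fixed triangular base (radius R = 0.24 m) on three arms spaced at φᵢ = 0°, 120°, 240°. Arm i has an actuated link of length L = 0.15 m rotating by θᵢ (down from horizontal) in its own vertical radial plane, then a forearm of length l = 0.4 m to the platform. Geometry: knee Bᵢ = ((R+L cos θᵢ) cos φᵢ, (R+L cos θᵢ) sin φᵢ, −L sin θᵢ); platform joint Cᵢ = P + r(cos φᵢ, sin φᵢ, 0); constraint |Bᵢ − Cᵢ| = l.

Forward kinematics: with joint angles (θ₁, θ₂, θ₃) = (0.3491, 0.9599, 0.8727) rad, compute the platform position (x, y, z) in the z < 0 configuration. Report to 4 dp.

φ1=0.0°: virtual centre (0.3510, 0.0000, -0.0513), radius l
φ2=120.0°: virtual centre (-0.1480, 0.2564, -0.1229), radius l
centre 3 = (0.3064·cos240.0°, 0.3064·sin240.0°, -0.1149) = (-0.1532, -0.2654, -0.1149)
|centre ₂|²−|centre ₁|² = -0.0231;  |centre ₃|²−|centre ₁|² = -0.0187
linear system: -0.9979x+0.5128y = -0.0231−-0.1431z; -1.0083x+-0.5307y = -0.0187−-0.1272z
Cramer: x(z) = 0.0209-0.1349z;  y(z) = -0.0044+0.0166z
into |P−centre ₁|² = l²: 1.0185z² + 0.1915z + -0.0484 = 0;  Δ = 0.2338;  z = -0.3314 or 0.1434 → z<0 root = -0.3314
x = 0.0656, y = -0.0099

(0.0656, -0.0099, -0.3314)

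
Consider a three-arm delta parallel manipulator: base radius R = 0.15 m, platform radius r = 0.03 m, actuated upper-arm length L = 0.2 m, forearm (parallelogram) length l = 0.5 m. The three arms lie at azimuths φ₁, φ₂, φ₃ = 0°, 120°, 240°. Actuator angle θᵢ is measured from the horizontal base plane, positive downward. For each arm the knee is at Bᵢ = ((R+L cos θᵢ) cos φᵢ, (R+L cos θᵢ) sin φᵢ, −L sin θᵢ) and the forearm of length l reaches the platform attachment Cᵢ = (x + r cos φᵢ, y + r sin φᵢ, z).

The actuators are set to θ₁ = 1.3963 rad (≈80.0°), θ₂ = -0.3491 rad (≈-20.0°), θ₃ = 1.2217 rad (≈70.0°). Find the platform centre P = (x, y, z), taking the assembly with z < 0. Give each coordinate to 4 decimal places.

φ1=0.0°: virtual centre (0.1547, 0.0000, -0.1970), radius l
arm 2 at φ=120.0°: ρ2 = 0.3079;  O2 = (-0.1540, 0.2667, 0.0684)
φ3=240.0°: virtual centre (-0.0942, -0.1632, -0.1879), radius l
eliminate P² terms by subtracting sphere 1 from 2 and 3
plane₁₂: -0.6174x+0.5334y+0.5307z = 0.0368
det = 0.4670;  x = -0.0349+0.3915z,  y = 0.0285+-0.5419z
quadratic in z: (1.4470)z²+(0.2145)z+(-0.1744)=0, √Δ=1.0274 → z ∈ {-0.4292, 0.2809}; z = -0.4292 (taking z<0)
x = -0.2029, y = 0.2611

(-0.2029, 0.2611, -0.4292)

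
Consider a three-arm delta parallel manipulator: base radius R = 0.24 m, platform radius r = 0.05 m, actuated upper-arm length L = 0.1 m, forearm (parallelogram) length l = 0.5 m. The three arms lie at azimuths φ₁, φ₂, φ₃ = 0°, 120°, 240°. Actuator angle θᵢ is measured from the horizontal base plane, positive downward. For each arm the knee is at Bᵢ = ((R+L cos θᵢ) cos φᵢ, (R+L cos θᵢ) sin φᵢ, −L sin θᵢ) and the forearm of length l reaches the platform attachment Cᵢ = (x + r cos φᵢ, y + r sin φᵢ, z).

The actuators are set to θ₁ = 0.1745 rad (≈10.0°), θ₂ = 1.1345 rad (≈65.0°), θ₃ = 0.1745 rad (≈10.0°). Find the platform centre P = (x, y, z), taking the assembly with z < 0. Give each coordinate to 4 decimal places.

(0.0579, -0.1003, -0.4495)

arm 1 at φ=0.0°: e+L cos θ1 = 0.2885;  S1 = (0.2885, 0.0000, -0.0174)
φ2=120.0°: virtual centre (-0.1161, 0.2011, -0.0906), radius l
arm 3 at φ=240.0°: e+L cos θ3 = 0.2885;  S3 = (-0.1442, -0.2498, -0.0174)
eliminate P² terms by subtracting sphere 1 from 2 and 3
plane₁₂: -0.8092x+0.4023y+-0.1465z = -0.0214
Cramer: x(z) = 0.0142-0.0973z;  y(z) = -0.0246+0.1685z
into |P−S₁|² = l²: 1.0379z² + 0.0798z + -0.1739 = 0;  Δ = 0.7281;  z = -0.4495 or 0.3726 → z<0 root = -0.4495
x = 0.0579, y = -0.1003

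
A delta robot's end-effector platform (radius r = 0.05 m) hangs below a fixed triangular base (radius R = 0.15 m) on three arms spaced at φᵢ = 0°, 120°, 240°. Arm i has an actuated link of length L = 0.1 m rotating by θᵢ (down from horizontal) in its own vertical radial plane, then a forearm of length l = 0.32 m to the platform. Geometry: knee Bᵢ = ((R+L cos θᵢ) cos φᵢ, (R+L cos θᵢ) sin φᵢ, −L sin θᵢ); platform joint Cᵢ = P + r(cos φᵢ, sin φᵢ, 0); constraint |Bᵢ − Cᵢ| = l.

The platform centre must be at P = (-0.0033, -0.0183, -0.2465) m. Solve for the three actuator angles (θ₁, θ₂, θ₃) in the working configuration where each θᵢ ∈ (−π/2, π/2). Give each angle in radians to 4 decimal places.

arm 1 (φ=0.0°): x'=-0.0033, y'=-0.0183
  e−x'=0.1033;  (l²−L²−(e−x')²−y'²−z²)/2L = 0.1032
  √(A²+B²)=0.2673;  θ1 = -1.1740+1.1745 ≈ 0.0006
rotate P by −φ2: (-0.0142, 0.0120, -0.2465)
  A cos θ + B sin θ = C:  0.1142·cos θ + -0.2465·sin θ = 0.0923
  γ=atan2(-0.2465,0.1142)=-1.1370;  ψ=arccos(0.3396)=1.2243;  θ2=γ+ψ≈0.0873
rotate P by −φ3: (0.0175, 0.0063, -0.2465)
  e−x'=0.0825;  (l²−L²−(e−x')²−y'²−z²)/2L = 0.1240
  √(A²+B²)=0.2599;  θ3 = -1.2478+1.0737 ≈ -0.1741

θ₁ = 0.0006, θ₂ = 0.0873, θ₃ = -0.1741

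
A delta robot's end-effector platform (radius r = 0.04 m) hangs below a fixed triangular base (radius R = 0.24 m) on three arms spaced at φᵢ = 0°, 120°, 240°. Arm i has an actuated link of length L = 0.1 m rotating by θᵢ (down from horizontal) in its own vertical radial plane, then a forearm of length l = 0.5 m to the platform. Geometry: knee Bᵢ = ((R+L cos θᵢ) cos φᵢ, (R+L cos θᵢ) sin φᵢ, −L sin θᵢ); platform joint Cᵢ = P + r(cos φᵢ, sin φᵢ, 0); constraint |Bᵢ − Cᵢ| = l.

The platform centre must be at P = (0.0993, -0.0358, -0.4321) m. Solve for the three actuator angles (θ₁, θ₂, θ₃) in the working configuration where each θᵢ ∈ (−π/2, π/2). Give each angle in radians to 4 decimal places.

φ1=0.0° → target in arm frame (0.0993, -0.0358)
  e−x'=0.1007;  (l²−L²−(e−x')²−y'²−z²)/2L = 0.2093
  θ1 = atan2(B,A) + arccos(C/0.4437) = -0.2624
rotate P by −φ2: (-0.0807, -0.0681, -0.4321)
  A cos θ + B sin θ = C:  0.2807·cos θ + -0.4321·sin θ = -0.1506
  γ=atan2(-0.4321,0.2807)=-0.9948;  ψ=arccos(-0.2922)=1.8674;  θ2=γ+ψ≈0.8726
φ3=240.0° → target in arm frame (-0.0186, 0.1039)
  A cos θ + B sin θ = C:  0.2186·cos θ + -0.4321·sin θ = -0.0266
  γ=atan2(-0.4321,0.2186)=-1.1024;  ψ=arccos(-0.0548)=1.6257;  θ3=γ+ψ≈0.5233

θ₁ = -0.2624, θ₂ = 0.8726, θ₃ = 0.5233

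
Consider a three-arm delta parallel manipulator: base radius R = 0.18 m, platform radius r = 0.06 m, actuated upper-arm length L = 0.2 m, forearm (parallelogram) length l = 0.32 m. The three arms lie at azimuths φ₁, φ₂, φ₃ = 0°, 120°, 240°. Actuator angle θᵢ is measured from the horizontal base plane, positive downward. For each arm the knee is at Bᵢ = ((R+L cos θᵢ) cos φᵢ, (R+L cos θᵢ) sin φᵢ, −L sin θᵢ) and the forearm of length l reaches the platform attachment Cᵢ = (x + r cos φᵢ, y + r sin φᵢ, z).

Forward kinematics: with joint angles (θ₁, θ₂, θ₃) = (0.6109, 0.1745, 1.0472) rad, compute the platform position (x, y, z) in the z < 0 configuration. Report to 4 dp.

(0.0080, 0.0984, -0.2437)

O1 = (0.2838·cos0.0°, 0.2838·sin0.0°, -0.1147) = (0.2838, 0.0000, -0.1147)
arm 2 at φ=120.0°: (R−r)+L cos θ2 = 0.3170;  O2 = (-0.1585, 0.2745, -0.0347)
O3 = (0.2200·cos240.0°, 0.2200·sin240.0°, -0.1732) = (-0.1100, -0.1905, -0.1732)
eliminate P² terms by subtracting sphere 1 from 2 and 3
plane₁₂: -0.8846x+0.5490y+0.1600z = 0.0080
det = 0.7695;  x = 0.0070+-0.0042z,  y = 0.0258+-0.2982z
into |P−O₁|² = l²: 1.0890z² + 0.2164z + -0.0119 = 0;  Δ = 0.0988;  z = -0.2437 or 0.0450 → z<0 root = -0.2437
x = 0.0080, y = 0.0984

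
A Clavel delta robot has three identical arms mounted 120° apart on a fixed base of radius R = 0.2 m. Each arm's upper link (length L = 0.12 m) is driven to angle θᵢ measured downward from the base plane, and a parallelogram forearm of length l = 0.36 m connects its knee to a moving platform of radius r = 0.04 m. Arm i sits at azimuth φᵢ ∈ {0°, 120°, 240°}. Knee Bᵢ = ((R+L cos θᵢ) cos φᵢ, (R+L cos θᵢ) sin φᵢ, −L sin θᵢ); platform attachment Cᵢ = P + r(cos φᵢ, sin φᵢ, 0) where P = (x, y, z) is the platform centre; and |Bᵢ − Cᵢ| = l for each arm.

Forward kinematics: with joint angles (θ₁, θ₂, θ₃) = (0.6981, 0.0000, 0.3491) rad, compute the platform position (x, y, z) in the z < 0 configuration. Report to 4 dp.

(-0.0494, 0.0254, -0.2725)

φ1=0.0°: virtual centre (0.2519, 0.0000, -0.0771), radius l
arm 2 at φ=120.0°: (R−r)+L cos θ2 = 0.2800;  S2 = (-0.1400, 0.2425, 0.0000)
S3 = (0.2728·cos240.0°, 0.2728·sin240.0°, -0.0410) = (-0.1364, -0.2362, -0.0410)
subtract pairs → two planes through P
plane₁₂: -0.7839x+0.4850y+0.1543z = 0.0090
Cramer: x(z) = -0.0100+0.1444z;  y(z) = 0.0023-0.0847z
into |P−S₁|² = l²: 1.0280z² + 0.0782z + -0.0550 = 0;  Δ = 0.2324;  z = -0.2725 or 0.1964 → z<0 root = -0.2725
x = -0.0494, y = 0.0254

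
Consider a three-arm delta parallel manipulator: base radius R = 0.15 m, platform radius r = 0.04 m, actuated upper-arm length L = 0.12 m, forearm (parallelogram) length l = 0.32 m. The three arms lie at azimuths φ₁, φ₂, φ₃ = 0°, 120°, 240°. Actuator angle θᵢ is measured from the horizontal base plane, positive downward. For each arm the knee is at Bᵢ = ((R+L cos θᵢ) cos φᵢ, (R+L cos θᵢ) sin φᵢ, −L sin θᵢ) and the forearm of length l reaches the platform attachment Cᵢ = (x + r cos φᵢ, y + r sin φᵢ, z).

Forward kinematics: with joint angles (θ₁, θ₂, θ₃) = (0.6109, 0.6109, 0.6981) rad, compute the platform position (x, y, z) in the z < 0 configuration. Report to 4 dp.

arm 1 at φ=0.0°: e+L cos θ1 = 0.2083;  centre 1 = (0.2083, 0.0000, -0.0688)
arm 2 at φ=120.0°: e+L cos θ2 = 0.2083;  centre 2 = (-0.1041, 0.1804, -0.0688)
centre 3 = (0.2019·cos240.0°, 0.2019·sin240.0°, -0.0771) = (-0.1010, -0.1749, -0.0771)
subtract pairs → two planes through P
plane₁₂: -0.6249x+0.3608y+0.0000z = 0.0000
det = 0.4417;  x = 0.0011+-0.0136z,  y = 0.0020+-0.0235z
quadratic in z: (1.0007)z²+(0.1432)z+(-0.0547)=0, √Δ=0.4895 → z ∈ {-0.3161, 0.1730}; z = -0.3161 (taking z<0)
x = 0.0054, y = 0.0094

(0.0054, 0.0094, -0.3161)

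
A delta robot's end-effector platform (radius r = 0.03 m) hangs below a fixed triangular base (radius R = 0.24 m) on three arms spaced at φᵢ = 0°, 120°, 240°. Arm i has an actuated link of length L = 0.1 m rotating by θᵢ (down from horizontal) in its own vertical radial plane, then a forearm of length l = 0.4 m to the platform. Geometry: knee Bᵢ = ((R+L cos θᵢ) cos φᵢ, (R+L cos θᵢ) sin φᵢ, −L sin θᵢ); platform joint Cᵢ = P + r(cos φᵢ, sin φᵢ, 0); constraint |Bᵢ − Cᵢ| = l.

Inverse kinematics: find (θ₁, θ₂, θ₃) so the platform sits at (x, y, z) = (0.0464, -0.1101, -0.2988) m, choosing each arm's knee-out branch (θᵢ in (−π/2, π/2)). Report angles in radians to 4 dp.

θ₁ = 0.1748, θ₂ = 1.3963, θ₃ = -0.0868

rotate P by −φ1: (0.0464, -0.1101, -0.2988)
  A cos θ + B sin θ = C:  0.1636·cos θ + -0.2988·sin θ = 0.1092
  γ=atan2(-0.2988,0.1636)=-1.0699;  ψ=arccos(0.3204)=1.2446;  θ1=γ+ψ≈0.1748
φ2=120.0° → target in arm frame (-0.1185, 0.0149)
  A=0.3285, B=-0.2988, C=(l²−L²−A²−y'²−z²)/(2L)=-0.2372
  θ2 = atan2(B,A) + arccos(C/0.4441) = 1.3963
φ3=240.0° → target in arm frame (0.0721, 0.0952)
  A cos θ + B sin θ = C:  0.1379·cos θ + -0.2988·sin θ = 0.1632
  γ=atan2(-0.2988,0.1379)=-1.1385;  ψ=arccos(0.4960)=1.0518;  θ3=γ+ψ≈-0.0868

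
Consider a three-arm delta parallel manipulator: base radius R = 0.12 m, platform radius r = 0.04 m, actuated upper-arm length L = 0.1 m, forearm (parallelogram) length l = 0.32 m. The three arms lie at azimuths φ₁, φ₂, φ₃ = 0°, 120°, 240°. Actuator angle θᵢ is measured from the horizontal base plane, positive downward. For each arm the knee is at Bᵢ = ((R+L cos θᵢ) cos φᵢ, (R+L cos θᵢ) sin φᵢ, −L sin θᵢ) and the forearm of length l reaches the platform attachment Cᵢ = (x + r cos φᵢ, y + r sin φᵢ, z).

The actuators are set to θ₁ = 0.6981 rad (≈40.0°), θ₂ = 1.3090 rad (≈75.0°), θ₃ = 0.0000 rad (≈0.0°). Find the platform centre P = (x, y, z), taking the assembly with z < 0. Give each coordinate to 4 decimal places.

φ1=0.0°: virtual centre (0.1566, 0.0000, -0.0643), radius l
S2 = (0.1059·cos120.0°, 0.1059·sin120.0°, -0.0966) = (-0.0529, 0.0917, -0.0966)
arm 3 at φ=240.0°: (R−r)+L cos θ3 = 0.1800;  S3 = (-0.0900, -0.1559, 0.0000)
subtract pairs → two planes through P
linear system: -0.4191x+0.1834y = -0.0081−-0.0646z; -0.4932x+-0.3118y = 0.0037−0.1286z
det = 0.2211;  x = 0.0083+0.0155z,  y = -0.0252+0.3878z
sphere 1 gives Az²+Bz+C=0 with A=1.1507, B=0.1044, C=-0.0757;  B²−4AC=0.3591;  roots -0.3058, 0.2150;  negative root z = -0.3058
x = 0.0036, y = -0.1438

(0.0036, -0.1438, -0.3058)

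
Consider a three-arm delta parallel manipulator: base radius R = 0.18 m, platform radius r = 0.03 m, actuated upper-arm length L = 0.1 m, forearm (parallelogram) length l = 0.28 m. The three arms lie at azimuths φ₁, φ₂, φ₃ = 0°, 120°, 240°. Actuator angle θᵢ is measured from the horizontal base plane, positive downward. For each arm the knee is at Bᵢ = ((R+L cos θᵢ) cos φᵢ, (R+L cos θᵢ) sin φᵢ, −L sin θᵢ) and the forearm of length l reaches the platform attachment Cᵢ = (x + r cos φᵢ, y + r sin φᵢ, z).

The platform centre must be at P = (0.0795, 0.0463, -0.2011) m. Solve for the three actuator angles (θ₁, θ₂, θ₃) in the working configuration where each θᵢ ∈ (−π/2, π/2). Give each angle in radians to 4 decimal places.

θ₁ = -0.1739, θ₂ = 0.6977, θ₃ = 1.3091

φ1=0.0° → target in arm frame (0.0795, 0.0463)
  A=0.0705, B=-0.2011, C=(l²−L²−A²−y'²−z²)/(2L)=0.1042
  √(A²+B²)=0.2131;  θ1 = -1.2336+1.0598 ≈ -0.1739
arm 2 (φ=120.0°): x'=0.0003, y'=-0.0920
  A cos θ + B sin θ = C:  0.1497·cos θ + -0.2011·sin θ = -0.0145
  √(A²+B²)=0.2507;  θ2 = -0.9310+1.6287 ≈ 0.6977
φ3=240.0° → target in arm frame (-0.0798, 0.0457)
  A cos θ + B sin θ = C:  0.2298·cos θ + -0.2011·sin θ = -0.1348
  θ3 = atan2(B,A) + arccos(C/0.3054) = 1.3091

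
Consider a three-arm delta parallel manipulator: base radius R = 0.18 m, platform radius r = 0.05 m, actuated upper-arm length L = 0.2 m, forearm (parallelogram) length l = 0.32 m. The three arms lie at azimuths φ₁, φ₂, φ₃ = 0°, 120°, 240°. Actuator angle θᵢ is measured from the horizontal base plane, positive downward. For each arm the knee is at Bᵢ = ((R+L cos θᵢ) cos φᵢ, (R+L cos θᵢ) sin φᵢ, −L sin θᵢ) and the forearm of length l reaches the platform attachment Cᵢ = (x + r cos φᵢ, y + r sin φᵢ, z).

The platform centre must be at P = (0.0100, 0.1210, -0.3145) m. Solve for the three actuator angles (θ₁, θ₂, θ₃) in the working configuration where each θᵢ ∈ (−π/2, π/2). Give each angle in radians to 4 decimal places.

θ₁ = 0.8730, θ₂ = 0.4363, θ₃ = 1.3091

φ1=0.0° → target in arm frame (0.0100, 0.1210)
  A cos θ + B sin θ = C:  0.1200·cos θ + -0.3145·sin θ = -0.1639
  γ=atan2(-0.3145,0.1200)=-1.2063;  ψ=arccos(-0.4868)=2.0793;  θ1=γ+ψ≈0.8730
φ2=120.0° → target in arm frame (0.0998, -0.0692)
  A cos θ + B sin θ = C:  0.0302·cos θ + -0.3145·sin θ = -0.1055
  θ2 = atan2(B,A) + arccos(C/0.3159) = 0.4363
φ3=240.0° → target in arm frame (-0.1098, -0.0518)
  A cos θ + B sin θ = C:  0.2398·cos θ + -0.3145·sin θ = -0.2417
  γ=atan2(-0.3145,0.2398)=-0.9194;  ψ=arccos(-0.6113)=2.2284;  θ3=γ+ψ≈1.3091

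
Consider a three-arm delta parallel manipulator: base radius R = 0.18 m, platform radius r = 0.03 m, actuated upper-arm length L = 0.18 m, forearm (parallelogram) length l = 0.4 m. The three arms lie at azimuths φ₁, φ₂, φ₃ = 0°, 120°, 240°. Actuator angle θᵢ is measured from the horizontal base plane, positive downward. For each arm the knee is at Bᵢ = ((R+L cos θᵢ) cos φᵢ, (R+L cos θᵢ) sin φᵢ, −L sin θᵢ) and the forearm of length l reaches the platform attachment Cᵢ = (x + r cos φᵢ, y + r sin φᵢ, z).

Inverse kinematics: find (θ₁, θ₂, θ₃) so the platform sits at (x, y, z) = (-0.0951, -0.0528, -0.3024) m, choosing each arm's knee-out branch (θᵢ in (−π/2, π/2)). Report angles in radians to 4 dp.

rotate P by −φ1: (-0.0951, -0.0528, -0.3024)
  e−x'=0.2451;  (l²−L²−(e−x')²−y'²−z²)/2L = -0.0742
  √(A²+B²)=0.3893;  θ1 = -0.8897+1.7626 ≈ 0.8729
φ2=120.0° → target in arm frame (0.0018, 0.1088)
  A cos θ + B sin θ = C:  0.1482·cos θ + -0.3024·sin θ = 0.0066
  θ2 = atan2(B,A) + arccos(C/0.3368) = 0.4361
rotate P by −φ3: (0.0933, -0.0560, -0.3024)
  A=0.0567, B=-0.3024, C=(l²−L²−A²−y'²−z²)/(2L)=0.0828
  √(A²+B²)=0.3077;  θ3 = -1.3854+1.2983 ≈ -0.0870

θ₁ = 0.8729, θ₂ = 0.4361, θ₃ = -0.0870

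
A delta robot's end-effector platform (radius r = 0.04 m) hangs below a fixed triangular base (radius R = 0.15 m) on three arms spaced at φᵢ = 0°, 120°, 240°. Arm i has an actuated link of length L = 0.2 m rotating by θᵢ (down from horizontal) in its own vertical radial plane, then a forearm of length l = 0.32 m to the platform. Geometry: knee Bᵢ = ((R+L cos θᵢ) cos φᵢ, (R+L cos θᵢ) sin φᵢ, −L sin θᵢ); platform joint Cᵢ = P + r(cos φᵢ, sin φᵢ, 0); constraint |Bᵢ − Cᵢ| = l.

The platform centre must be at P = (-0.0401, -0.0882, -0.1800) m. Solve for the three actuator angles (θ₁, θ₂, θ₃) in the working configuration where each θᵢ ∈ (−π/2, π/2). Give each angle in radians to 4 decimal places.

arm 1 (φ=0.0°): x'=-0.0401, y'=-0.0882
  e−x'=0.1501;  (l²−L²−(e−x')²−y'²−z²)/2L = -0.0008
  θ1 = atan2(B,A) + arccos(C/0.2344) = 0.6984
rotate P by −φ2: (-0.0563, 0.0788, -0.1800)
  A=0.1663, B=-0.1800, C=(l²−L²−A²−y'²−z²)/(2L)=-0.0097
  γ=atan2(-0.1800,0.1663)=-0.8248;  ψ=arccos(-0.0396)=1.6104;  θ2=γ+ψ≈0.7856
rotate P by −φ3: (0.0964, 0.0094, -0.1800)
  e−x'=0.0136;  (l²−L²−(e−x')²−y'²−z²)/2L = 0.0743
  √(A²+B²)=0.1805;  θ3 = -1.4956+1.1465 ≈ -0.3491

θ₁ = 0.6984, θ₂ = 0.7856, θ₃ = -0.3491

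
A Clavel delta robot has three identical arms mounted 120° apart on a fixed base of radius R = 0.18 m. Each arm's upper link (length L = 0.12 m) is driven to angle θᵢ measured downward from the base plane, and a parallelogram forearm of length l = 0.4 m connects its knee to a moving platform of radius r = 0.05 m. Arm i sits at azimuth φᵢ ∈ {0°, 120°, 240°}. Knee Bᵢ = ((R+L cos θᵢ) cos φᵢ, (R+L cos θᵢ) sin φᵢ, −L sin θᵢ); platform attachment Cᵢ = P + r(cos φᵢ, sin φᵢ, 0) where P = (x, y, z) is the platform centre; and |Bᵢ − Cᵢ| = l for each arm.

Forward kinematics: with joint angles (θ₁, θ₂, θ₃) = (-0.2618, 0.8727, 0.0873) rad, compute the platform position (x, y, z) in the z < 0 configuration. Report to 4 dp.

centre 1 = (0.2459·cos0.0°, 0.2459·sin0.0°, 0.0311) = (0.2459, 0.0000, 0.0311)
φ2=120.0°: virtual centre (-0.1036, 0.1794, -0.0919), radius l
centre 3 = (0.2495·cos240.0°, 0.2495·sin240.0°, -0.0105) = (-0.1248, -0.2161, -0.0105)
|centre ₂|²−|centre ₁|² = -0.0101;  |centre ₃|²−|centre ₁|² = 0.0009
[-0.6990 0.3588 -0.2460]·P = -0.0101;  [-0.7414 -0.4322 -0.0830]·P = 0.0009
Cramer: x(z) = 0.0071-0.2396z;  y(z) = -0.0143+0.2188z
sphere 1 gives Az²+Bz+C=0 with A=1.1053, B=0.0461, C=-0.1018;  B²−4AC=0.4521;  roots -0.3250, 0.2833;  negative root z = -0.3250
x = 0.0849, y = -0.0854

(0.0849, -0.0854, -0.3250)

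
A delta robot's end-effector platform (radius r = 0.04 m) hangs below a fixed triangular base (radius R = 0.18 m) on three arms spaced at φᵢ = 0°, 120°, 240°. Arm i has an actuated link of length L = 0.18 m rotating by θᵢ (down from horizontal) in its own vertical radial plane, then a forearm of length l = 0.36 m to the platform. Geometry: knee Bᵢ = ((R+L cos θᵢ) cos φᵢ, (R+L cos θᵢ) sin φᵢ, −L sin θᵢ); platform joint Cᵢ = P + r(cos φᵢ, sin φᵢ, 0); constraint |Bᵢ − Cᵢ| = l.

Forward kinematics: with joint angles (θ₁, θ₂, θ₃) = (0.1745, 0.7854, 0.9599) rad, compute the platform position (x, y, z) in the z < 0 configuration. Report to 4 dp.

S1 = (0.3173·cos0.0°, 0.3173·sin0.0°, -0.0313) = (0.3173, 0.0000, -0.0313)
arm 2 at φ=120.0°: (R−r)+L cos θ2 = 0.2673;  S2 = (-0.1336, 0.2315, -0.1273)
arm 3 at φ=240.0°: (R−r)+L cos θ3 = 0.2432;  S3 = (-0.1216, -0.2107, -0.1474)
eliminate P² terms by subtracting sphere 1 from 2 and 3
[-0.9018 0.4629 -0.1921]·P = -0.0140;  [-0.8778 -0.4213 -0.2324]·P = -0.0207
Cramer: x(z) = 0.0197-0.2397z;  y(z) = 0.0081-0.0521z
quadratic in z: (1.0602)z²+(0.2043)z+(-0.0400)=0, √Δ=0.4598 → z ∈ {-0.3132, 0.1205}; z = -0.3132 (taking z<0)
x = 0.0948, y = 0.0245

(0.0948, 0.0245, -0.3132)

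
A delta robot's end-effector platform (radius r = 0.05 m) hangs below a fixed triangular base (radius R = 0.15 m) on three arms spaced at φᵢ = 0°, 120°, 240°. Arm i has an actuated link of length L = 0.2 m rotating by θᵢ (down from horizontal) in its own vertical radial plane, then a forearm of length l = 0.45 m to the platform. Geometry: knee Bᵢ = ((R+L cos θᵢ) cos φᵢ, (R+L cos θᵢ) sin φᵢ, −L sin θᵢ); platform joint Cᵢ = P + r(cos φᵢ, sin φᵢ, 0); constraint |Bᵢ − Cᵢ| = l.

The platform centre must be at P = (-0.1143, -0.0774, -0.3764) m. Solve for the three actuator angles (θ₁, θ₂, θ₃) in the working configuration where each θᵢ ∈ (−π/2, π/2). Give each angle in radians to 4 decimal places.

θ₁ = 0.6980, θ₂ = 0.3492, θ₃ = -0.1744

φ1=0.0° → target in arm frame (-0.1143, -0.0774)
  A=0.2143, B=-0.3764, C=(l²−L²−A²−y'²−z²)/(2L)=-0.0777
  θ1 = atan2(B,A) + arccos(C/0.4331) = 0.6980
rotate P by −φ2: (-0.0099, 0.1377, -0.3764)
  A=0.1099, B=-0.3764, C=(l²−L²−A²−y'²−z²)/(2L)=-0.0255
  √(A²+B²)=0.3921;  θ2 = -1.2868+1.6359 ≈ 0.3492
φ3=240.0° → target in arm frame (0.1242, -0.0603)
  A=-0.0242, B=-0.3764, C=(l²−L²−A²−y'²−z²)/(2L)=0.0415
  √(A²+B²)=0.3772;  θ3 = -1.6349+1.4605 ≈ -0.1744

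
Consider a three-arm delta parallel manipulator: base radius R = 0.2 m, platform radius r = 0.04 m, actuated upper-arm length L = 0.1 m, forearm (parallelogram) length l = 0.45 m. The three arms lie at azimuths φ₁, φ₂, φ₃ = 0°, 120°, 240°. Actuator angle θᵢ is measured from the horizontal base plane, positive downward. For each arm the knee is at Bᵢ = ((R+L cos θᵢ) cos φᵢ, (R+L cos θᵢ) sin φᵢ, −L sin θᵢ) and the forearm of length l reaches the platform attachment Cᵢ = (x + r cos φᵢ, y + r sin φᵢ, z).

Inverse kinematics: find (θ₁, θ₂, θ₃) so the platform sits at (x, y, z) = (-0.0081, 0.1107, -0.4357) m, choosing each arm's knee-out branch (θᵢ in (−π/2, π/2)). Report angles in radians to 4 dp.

φ1=0.0° → target in arm frame (-0.0081, 0.1107)
  e−x'=0.1681;  (l²−L²−(e−x')²−y'²−z²)/2L = -0.1892
  √(A²+B²)=0.4670;  θ1 = -1.2026+1.9880 ≈ 0.7854
arm 2 (φ=120.0°): x'=0.0999, y'=-0.0483
  e−x'=0.0601;  (l²−L²−(e−x')²−y'²−z²)/2L = -0.0164
  √(A²+B²)=0.4398;  θ2 = -1.4338+1.6081 ≈ 0.1743
arm 3 (φ=240.0°): x'=-0.0918, y'=-0.0624
  A=0.2518, B=-0.4357, C=(l²−L²−A²−y'²−z²)/(2L)=-0.3232
  √(A²+B²)=0.5032;  θ3 = -1.0467+2.2682 ≈ 1.2214

θ₁ = 0.7854, θ₂ = 0.1743, θ₃ = 1.2214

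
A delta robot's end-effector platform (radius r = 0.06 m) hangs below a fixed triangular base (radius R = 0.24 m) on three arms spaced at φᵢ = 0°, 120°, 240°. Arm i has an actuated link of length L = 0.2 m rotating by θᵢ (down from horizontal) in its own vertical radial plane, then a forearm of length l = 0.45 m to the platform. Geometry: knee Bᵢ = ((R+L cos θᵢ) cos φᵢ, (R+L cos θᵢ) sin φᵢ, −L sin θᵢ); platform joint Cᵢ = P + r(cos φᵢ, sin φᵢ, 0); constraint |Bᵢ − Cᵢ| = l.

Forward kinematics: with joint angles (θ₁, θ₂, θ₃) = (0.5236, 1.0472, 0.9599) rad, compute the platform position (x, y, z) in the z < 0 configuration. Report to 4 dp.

φ1=0.0°: virtual centre (0.3532, 0.0000, -0.1000), radius l
φ2=120.0°: virtual centre (-0.1400, 0.2425, -0.1732), radius l
S3 = (0.2947·cos240.0°, 0.2947·sin240.0°, -0.1638) = (-0.1474, -0.2552, -0.1638)
subtract pairs → two planes through P
plane₁₂: -0.9864x+0.4850y+-0.1464z = -0.0264
det = 0.9891;  x = 0.0239+-0.1382z,  y = -0.0057+0.0209z
quadratic in z: (1.0195)z²+(0.2907)z+(-0.0840)=0, √Δ=0.6537 → z ∈ {-0.4632, 0.1780}; z = -0.4632 (taking z<0)
x = 0.0879, y = -0.0154

(0.0879, -0.0154, -0.4632)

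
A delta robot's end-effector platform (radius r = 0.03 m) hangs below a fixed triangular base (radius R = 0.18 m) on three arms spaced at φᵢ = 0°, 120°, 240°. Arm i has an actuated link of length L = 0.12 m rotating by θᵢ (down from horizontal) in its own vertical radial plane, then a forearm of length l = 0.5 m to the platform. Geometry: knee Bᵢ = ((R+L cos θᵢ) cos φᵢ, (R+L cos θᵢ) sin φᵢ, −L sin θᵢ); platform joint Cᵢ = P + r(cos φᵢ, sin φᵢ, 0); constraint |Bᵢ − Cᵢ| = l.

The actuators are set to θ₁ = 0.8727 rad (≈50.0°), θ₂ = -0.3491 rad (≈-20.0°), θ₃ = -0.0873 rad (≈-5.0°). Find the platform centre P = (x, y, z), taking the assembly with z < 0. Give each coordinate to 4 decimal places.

O1 = (0.2271·cos0.0°, 0.2271·sin0.0°, -0.0919) = (0.2271, 0.0000, -0.0919)
O2 = (0.2628·cos120.0°, 0.2628·sin120.0°, 0.0410) = (-0.1314, 0.2276, 0.0410)
arm 3 at φ=240.0°: e+L cos θ3 = 0.2695;  O3 = (-0.1348, -0.2334, 0.0105)
eliminate P² terms by subtracting sphere 1 from 2 and 3
[-0.7170 0.4551 0.2659]·P = 0.0107;  [-0.7238 -0.4669 0.2048]·P = 0.0127
Cramer: x(z) = -0.0162+0.3273z;  y(z) = -0.0021-0.0688z
into |P−O₁|² = l²: 1.1118z² + 0.0249z + -0.1823 = 0;  Δ = 0.8114;  z = -0.4163 or 0.3939 → z<0 root = -0.4163
x = -0.1525, y = 0.0265

(-0.1525, 0.0265, -0.4163)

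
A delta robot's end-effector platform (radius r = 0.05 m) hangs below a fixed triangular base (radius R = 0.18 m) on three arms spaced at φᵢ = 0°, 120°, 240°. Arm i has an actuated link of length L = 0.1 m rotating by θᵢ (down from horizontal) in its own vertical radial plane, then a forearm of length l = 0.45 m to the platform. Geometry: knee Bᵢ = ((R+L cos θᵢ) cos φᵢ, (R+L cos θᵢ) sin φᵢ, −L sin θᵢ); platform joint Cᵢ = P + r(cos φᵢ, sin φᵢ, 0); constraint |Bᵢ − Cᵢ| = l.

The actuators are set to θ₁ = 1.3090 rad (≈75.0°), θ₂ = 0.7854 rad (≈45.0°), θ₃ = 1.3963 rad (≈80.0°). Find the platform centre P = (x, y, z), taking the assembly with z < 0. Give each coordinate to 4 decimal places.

(-0.0282, 0.0667, -0.5018)

O1 = (0.1559·cos0.0°, 0.1559·sin0.0°, -0.0966) = (0.1559, 0.0000, -0.0966)
O2 = (0.2007·cos120.0°, 0.2007·sin120.0°, -0.0707) = (-0.1004, 0.1738, -0.0707)
φ3=240.0°: virtual centre (-0.0737, -0.1276, -0.0985), radius l
|O₂|²−|O₁|² = 0.0117;  |O₃|²−|O₁|² = -0.0022
linear system: -0.5125x+0.3476y = 0.0117−0.0518z; -0.4591x+-0.2552y = -0.0022−-0.0038z
Cramer: x(z) = -0.0076+0.0410z;  y(z) = 0.0223-0.0885z
quadratic in z: (1.0095)z²+(0.1758)z+(-0.1659)=0, √Δ=0.8373 → z ∈ {-0.5018, 0.3276}; z = -0.5018 (taking z<0)
x = -0.0282, y = 0.0667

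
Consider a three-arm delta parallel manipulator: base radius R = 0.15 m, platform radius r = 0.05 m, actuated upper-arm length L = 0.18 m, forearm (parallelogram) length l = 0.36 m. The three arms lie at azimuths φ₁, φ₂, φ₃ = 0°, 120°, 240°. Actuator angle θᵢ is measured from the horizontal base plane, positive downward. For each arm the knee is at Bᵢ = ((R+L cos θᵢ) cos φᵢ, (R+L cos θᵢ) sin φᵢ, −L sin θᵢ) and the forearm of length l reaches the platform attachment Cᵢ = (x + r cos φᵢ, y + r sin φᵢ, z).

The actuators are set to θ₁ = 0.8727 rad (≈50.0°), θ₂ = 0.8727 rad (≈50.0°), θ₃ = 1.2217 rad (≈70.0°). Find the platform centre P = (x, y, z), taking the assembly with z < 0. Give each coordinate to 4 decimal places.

S1 = (0.2157·cos0.0°, 0.2157·sin0.0°, -0.1379) = (0.2157, 0.0000, -0.1379)
S2 = (0.2157·cos120.0°, 0.2157·sin120.0°, -0.1379) = (-0.1078, 0.1868, -0.1379)
arm 3 at φ=240.0°: (R−r)+L cos θ3 = 0.1616;  S3 = (-0.0808, -0.1399, -0.1691)
eliminate P² terms by subtracting sphere 1 from 2 and 3
linear system: -0.6471x+0.3736y = 0.0000−0.0000z; -0.5930x+-0.2798y = -0.0108−-0.0625z
det = 0.4026;  x = 0.0100+-0.0580z,  y = 0.0174+-0.1005z
into |P−S₁|² = l²: 1.0135z² + 0.2961z + -0.0680 = 0;  Δ = 0.3633;  z = -0.4435 or 0.1513 → z<0 root = -0.4435
x = 0.0358, y = 0.0619

(0.0358, 0.0619, -0.4435)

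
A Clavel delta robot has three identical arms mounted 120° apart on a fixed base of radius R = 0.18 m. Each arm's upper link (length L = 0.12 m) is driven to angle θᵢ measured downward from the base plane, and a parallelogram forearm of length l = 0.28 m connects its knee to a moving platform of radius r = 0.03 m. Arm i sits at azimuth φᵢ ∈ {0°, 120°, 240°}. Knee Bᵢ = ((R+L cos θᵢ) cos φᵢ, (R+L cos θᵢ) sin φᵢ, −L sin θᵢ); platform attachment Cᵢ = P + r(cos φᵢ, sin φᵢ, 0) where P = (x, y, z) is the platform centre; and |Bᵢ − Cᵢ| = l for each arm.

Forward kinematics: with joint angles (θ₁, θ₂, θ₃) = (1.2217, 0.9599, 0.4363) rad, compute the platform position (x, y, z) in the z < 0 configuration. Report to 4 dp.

S1 = (0.1910·cos0.0°, 0.1910·sin0.0°, -0.1128) = (0.1910, 0.0000, -0.1128)
S2 = (0.2188·cos120.0°, 0.2188·sin120.0°, -0.0983) = (-0.1094, 0.1895, -0.0983)
arm 3 at φ=240.0°: ρ3 = 0.2588;  S3 = (-0.1294, -0.2241, -0.0507)
eliminate P² terms by subtracting sphere 1 from 2 and 3
linear system: -0.6009x+0.3790y = 0.0083−0.0289z; -0.6409x+-0.4482y = 0.0203−0.1241z
det = 0.5122;  x = -0.0223+0.1171z,  y = -0.0134+0.1094z
sphere 1 gives Az²+Bz+C=0 with A=1.0257, B=0.1726, C=-0.0200;  B²−4AC=0.1118;  roots -0.2471, 0.0788;  negative root z = -0.2471
x = -0.0513, y = -0.0404

(-0.0513, -0.0404, -0.2471)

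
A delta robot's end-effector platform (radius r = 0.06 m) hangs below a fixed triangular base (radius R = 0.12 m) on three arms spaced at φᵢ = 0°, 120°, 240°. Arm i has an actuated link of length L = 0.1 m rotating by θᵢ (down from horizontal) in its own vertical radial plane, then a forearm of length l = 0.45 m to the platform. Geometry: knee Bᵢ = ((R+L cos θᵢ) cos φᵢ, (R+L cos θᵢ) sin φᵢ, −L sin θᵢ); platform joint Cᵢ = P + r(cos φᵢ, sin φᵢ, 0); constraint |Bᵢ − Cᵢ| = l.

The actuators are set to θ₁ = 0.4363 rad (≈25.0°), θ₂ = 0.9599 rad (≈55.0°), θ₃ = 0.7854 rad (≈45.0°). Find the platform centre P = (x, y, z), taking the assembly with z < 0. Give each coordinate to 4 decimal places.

S1 = (0.1506·cos0.0°, 0.1506·sin0.0°, -0.0423) = (0.1506, 0.0000, -0.0423)
arm 2 at φ=120.0°: (R−r)+L cos θ2 = 0.1174;  S2 = (-0.0587, 0.1016, -0.0819)
S3 = (0.1307·cos240.0°, 0.1307·sin240.0°, -0.0707) = (-0.0654, -0.1132, -0.0707)
eliminate P² terms by subtracting sphere 1 from 2 and 3
linear system: -0.4186x+0.2033y = -0.0040−-0.0793z; -0.4320x+-0.2264y = -0.0024−-0.0569z
det = 0.1826;  x = 0.0076+-0.1617z,  y = -0.0040+0.0572z
into |P−S₁|² = l²: 1.0294z² + 0.1303z + -0.1802 = 0;  Δ = 0.7592;  z = -0.4865 or 0.3599 → z<0 root = -0.4865
x = 0.0863, y = -0.0318

(0.0863, -0.0318, -0.4865)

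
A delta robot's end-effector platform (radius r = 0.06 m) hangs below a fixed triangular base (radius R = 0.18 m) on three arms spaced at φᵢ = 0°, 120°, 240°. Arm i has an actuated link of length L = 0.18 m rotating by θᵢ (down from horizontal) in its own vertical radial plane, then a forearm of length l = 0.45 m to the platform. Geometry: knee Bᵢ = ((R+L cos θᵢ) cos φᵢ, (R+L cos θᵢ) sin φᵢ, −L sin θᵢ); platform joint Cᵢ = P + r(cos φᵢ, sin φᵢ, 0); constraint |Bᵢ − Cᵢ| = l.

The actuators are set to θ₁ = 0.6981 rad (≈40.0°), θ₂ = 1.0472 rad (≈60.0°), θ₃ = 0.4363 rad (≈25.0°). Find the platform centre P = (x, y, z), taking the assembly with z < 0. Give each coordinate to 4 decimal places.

(0.0131, -0.1108, -0.4767)

O1 = (0.2579·cos0.0°, 0.2579·sin0.0°, -0.1157) = (0.2579, 0.0000, -0.1157)
arm 2 at φ=120.0°: ρ2 = 0.2100;  O2 = (-0.1050, 0.1819, -0.1559)
φ3=240.0°: virtual centre (-0.1416, -0.2452, -0.0761), radius l
subtract pairs → two planes through P
plane₁₂: -0.7258x+0.3637y+-0.0804z = -0.0115
det = 0.6465;  x = 0.0053+-0.0164z,  y = -0.0210+0.1883z
quadratic in z: (1.0357)z²+(0.2318)z+(-0.1249)=0, √Δ=0.7557 → z ∈ {-0.4767, 0.2529}; z = -0.4767 (taking z<0)
x = 0.0131, y = -0.1108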